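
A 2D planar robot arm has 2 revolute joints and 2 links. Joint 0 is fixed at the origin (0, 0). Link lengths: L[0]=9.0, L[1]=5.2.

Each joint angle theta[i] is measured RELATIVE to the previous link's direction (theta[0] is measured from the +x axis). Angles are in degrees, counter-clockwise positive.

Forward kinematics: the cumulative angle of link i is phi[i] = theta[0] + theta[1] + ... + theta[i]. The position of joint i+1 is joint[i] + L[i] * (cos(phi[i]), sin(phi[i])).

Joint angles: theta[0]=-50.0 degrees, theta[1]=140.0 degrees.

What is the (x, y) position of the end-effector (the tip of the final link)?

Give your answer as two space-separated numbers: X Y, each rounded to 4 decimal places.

joint[0] = (0.0000, 0.0000)  (base)
link 0: phi[0] = -50 = -50 deg
  cos(-50 deg) = 0.6428, sin(-50 deg) = -0.7660
  joint[1] = (0.0000, 0.0000) + 9 * (0.6428, -0.7660) = (0.0000 + 5.7851, 0.0000 + -6.8944) = (5.7851, -6.8944)
link 1: phi[1] = -50 + 140 = 90 deg
  cos(90 deg) = 0.0000, sin(90 deg) = 1.0000
  joint[2] = (5.7851, -6.8944) + 5.2 * (0.0000, 1.0000) = (5.7851 + 0.0000, -6.8944 + 5.2000) = (5.7851, -1.6944)
End effector: (5.7851, -1.6944)

Answer: 5.7851 -1.6944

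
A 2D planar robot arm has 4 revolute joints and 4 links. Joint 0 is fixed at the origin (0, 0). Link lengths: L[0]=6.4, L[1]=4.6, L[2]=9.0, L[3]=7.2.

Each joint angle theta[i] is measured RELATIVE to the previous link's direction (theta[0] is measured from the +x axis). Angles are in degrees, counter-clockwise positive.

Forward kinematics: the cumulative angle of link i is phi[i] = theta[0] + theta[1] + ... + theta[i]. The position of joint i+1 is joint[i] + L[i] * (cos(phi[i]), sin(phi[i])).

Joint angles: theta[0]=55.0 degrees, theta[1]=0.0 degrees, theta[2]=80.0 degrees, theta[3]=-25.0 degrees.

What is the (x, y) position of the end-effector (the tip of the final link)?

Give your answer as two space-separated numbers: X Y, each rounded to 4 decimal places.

joint[0] = (0.0000, 0.0000)  (base)
link 0: phi[0] = 55 = 55 deg
  cos(55 deg) = 0.5736, sin(55 deg) = 0.8192
  joint[1] = (0.0000, 0.0000) + 6.4 * (0.5736, 0.8192) = (0.0000 + 3.6709, 0.0000 + 5.2426) = (3.6709, 5.2426)
link 1: phi[1] = 55 + 0 = 55 deg
  cos(55 deg) = 0.5736, sin(55 deg) = 0.8192
  joint[2] = (3.6709, 5.2426) + 4.6 * (0.5736, 0.8192) = (3.6709 + 2.6385, 5.2426 + 3.7681) = (6.3093, 9.0107)
link 2: phi[2] = 55 + 0 + 80 = 135 deg
  cos(135 deg) = -0.7071, sin(135 deg) = 0.7071
  joint[3] = (6.3093, 9.0107) + 9 * (-0.7071, 0.7071) = (6.3093 + -6.3640, 9.0107 + 6.3640) = (-0.0546, 15.3746)
link 3: phi[3] = 55 + 0 + 80 + -25 = 110 deg
  cos(110 deg) = -0.3420, sin(110 deg) = 0.9397
  joint[4] = (-0.0546, 15.3746) + 7.2 * (-0.3420, 0.9397) = (-0.0546 + -2.4625, 15.3746 + 6.7658) = (-2.5172, 22.1404)
End effector: (-2.5172, 22.1404)

Answer: -2.5172 22.1404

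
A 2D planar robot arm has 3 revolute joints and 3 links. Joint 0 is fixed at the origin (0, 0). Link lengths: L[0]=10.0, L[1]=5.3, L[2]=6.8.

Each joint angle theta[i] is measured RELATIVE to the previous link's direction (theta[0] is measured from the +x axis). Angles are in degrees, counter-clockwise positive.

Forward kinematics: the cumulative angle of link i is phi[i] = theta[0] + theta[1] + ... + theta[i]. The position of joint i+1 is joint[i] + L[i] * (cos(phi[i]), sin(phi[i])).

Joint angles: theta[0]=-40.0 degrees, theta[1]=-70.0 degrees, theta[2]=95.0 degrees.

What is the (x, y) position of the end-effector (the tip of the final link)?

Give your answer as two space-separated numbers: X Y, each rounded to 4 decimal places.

joint[0] = (0.0000, 0.0000)  (base)
link 0: phi[0] = -40 = -40 deg
  cos(-40 deg) = 0.7660, sin(-40 deg) = -0.6428
  joint[1] = (0.0000, 0.0000) + 10 * (0.7660, -0.6428) = (0.0000 + 7.6604, 0.0000 + -6.4279) = (7.6604, -6.4279)
link 1: phi[1] = -40 + -70 = -110 deg
  cos(-110 deg) = -0.3420, sin(-110 deg) = -0.9397
  joint[2] = (7.6604, -6.4279) + 5.3 * (-0.3420, -0.9397) = (7.6604 + -1.8127, -6.4279 + -4.9804) = (5.8477, -11.4082)
link 2: phi[2] = -40 + -70 + 95 = -15 deg
  cos(-15 deg) = 0.9659, sin(-15 deg) = -0.2588
  joint[3] = (5.8477, -11.4082) + 6.8 * (0.9659, -0.2588) = (5.8477 + 6.5683, -11.4082 + -1.7600) = (12.4160, -13.1682)
End effector: (12.4160, -13.1682)

Answer: 12.4160 -13.1682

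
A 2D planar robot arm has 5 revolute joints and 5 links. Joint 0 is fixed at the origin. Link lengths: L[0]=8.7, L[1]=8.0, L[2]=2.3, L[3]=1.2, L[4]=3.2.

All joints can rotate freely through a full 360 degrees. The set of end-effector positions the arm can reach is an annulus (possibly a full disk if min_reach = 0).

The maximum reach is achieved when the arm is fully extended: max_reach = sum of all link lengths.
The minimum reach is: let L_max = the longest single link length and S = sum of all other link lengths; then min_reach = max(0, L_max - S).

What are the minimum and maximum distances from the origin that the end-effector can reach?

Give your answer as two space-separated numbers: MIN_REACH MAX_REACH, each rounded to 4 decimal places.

Link lengths: [8.7, 8.0, 2.3, 1.2, 3.2]
max_reach = 8.7 + 8 + 2.3 + 1.2 + 3.2 = 23.4
L_max = max([8.7, 8.0, 2.3, 1.2, 3.2]) = 8.7
S (sum of others) = 23.4 - 8.7 = 14.7
min_reach = max(0, 8.7 - 14.7) = max(0, -6) = 0

Answer: 0.0000 23.4000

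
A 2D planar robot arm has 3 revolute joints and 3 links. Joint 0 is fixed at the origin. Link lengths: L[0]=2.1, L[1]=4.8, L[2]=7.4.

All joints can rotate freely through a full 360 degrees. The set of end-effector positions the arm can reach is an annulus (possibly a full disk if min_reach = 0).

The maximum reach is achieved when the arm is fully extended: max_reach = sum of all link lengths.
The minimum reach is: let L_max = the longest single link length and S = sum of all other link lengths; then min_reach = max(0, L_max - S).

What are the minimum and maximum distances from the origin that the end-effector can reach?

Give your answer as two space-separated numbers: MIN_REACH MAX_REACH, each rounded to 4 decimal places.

Link lengths: [2.1, 4.8, 7.4]
max_reach = 2.1 + 4.8 + 7.4 = 14.3
L_max = max([2.1, 4.8, 7.4]) = 7.4
S (sum of others) = 14.3 - 7.4 = 6.9
min_reach = max(0, 7.4 - 6.9) = max(0, 0.5) = 0.5

Answer: 0.5000 14.3000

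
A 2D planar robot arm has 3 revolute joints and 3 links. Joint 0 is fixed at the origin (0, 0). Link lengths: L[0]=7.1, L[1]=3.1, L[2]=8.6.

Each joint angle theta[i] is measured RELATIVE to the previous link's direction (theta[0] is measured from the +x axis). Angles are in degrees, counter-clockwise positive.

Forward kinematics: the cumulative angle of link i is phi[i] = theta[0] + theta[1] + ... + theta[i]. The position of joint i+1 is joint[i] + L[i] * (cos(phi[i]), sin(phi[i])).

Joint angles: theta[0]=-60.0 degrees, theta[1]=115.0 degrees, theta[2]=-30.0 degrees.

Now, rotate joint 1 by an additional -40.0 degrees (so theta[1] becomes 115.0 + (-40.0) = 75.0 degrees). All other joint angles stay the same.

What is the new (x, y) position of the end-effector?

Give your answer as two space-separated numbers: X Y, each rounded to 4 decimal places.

Answer: 14.8513 -7.5723

Derivation:
joint[0] = (0.0000, 0.0000)  (base)
link 0: phi[0] = -60 = -60 deg
  cos(-60 deg) = 0.5000, sin(-60 deg) = -0.8660
  joint[1] = (0.0000, 0.0000) + 7.1 * (0.5000, -0.8660) = (0.0000 + 3.5500, 0.0000 + -6.1488) = (3.5500, -6.1488)
link 1: phi[1] = -60 + 75 = 15 deg
  cos(15 deg) = 0.9659, sin(15 deg) = 0.2588
  joint[2] = (3.5500, -6.1488) + 3.1 * (0.9659, 0.2588) = (3.5500 + 2.9944, -6.1488 + 0.8023) = (6.5444, -5.3464)
link 2: phi[2] = -60 + 75 + -30 = -15 deg
  cos(-15 deg) = 0.9659, sin(-15 deg) = -0.2588
  joint[3] = (6.5444, -5.3464) + 8.6 * (0.9659, -0.2588) = (6.5444 + 8.3070, -5.3464 + -2.2258) = (14.8513, -7.5723)
End effector: (14.8513, -7.5723)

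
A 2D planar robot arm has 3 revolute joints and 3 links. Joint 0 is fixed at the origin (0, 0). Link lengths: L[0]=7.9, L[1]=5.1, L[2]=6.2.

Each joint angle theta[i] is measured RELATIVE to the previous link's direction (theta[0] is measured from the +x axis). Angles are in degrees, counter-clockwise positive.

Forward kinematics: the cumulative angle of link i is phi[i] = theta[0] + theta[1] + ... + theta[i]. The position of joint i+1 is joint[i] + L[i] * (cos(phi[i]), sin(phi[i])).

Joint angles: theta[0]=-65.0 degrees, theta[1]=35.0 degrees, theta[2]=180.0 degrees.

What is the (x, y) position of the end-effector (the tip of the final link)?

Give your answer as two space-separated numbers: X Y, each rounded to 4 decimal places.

Answer: 2.3861 -6.6098

Derivation:
joint[0] = (0.0000, 0.0000)  (base)
link 0: phi[0] = -65 = -65 deg
  cos(-65 deg) = 0.4226, sin(-65 deg) = -0.9063
  joint[1] = (0.0000, 0.0000) + 7.9 * (0.4226, -0.9063) = (0.0000 + 3.3387, 0.0000 + -7.1598) = (3.3387, -7.1598)
link 1: phi[1] = -65 + 35 = -30 deg
  cos(-30 deg) = 0.8660, sin(-30 deg) = -0.5000
  joint[2] = (3.3387, -7.1598) + 5.1 * (0.8660, -0.5000) = (3.3387 + 4.4167, -7.1598 + -2.5500) = (7.7554, -9.7098)
link 2: phi[2] = -65 + 35 + 180 = 150 deg
  cos(150 deg) = -0.8660, sin(150 deg) = 0.5000
  joint[3] = (7.7554, -9.7098) + 6.2 * (-0.8660, 0.5000) = (7.7554 + -5.3694, -9.7098 + 3.1000) = (2.3861, -6.6098)
End effector: (2.3861, -6.6098)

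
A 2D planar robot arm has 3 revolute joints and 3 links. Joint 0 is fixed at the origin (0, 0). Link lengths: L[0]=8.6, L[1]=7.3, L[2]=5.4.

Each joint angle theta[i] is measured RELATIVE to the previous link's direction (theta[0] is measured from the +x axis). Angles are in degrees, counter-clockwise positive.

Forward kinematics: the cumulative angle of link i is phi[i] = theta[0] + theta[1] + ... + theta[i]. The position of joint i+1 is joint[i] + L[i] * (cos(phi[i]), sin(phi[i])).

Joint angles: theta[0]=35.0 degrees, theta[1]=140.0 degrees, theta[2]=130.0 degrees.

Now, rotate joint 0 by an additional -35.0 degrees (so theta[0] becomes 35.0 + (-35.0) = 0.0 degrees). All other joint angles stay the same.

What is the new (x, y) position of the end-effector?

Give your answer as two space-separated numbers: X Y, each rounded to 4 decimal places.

Answer: 3.0079 -0.7077

Derivation:
joint[0] = (0.0000, 0.0000)  (base)
link 0: phi[0] = 0 = 0 deg
  cos(0 deg) = 1.0000, sin(0 deg) = 0.0000
  joint[1] = (0.0000, 0.0000) + 8.6 * (1.0000, 0.0000) = (0.0000 + 8.6000, 0.0000 + 0.0000) = (8.6000, 0.0000)
link 1: phi[1] = 0 + 140 = 140 deg
  cos(140 deg) = -0.7660, sin(140 deg) = 0.6428
  joint[2] = (8.6000, 0.0000) + 7.3 * (-0.7660, 0.6428) = (8.6000 + -5.5921, 0.0000 + 4.6923) = (3.0079, 4.6923)
link 2: phi[2] = 0 + 140 + 130 = 270 deg
  cos(270 deg) = -0.0000, sin(270 deg) = -1.0000
  joint[3] = (3.0079, 4.6923) + 5.4 * (-0.0000, -1.0000) = (3.0079 + -0.0000, 4.6923 + -5.4000) = (3.0079, -0.7077)
End effector: (3.0079, -0.7077)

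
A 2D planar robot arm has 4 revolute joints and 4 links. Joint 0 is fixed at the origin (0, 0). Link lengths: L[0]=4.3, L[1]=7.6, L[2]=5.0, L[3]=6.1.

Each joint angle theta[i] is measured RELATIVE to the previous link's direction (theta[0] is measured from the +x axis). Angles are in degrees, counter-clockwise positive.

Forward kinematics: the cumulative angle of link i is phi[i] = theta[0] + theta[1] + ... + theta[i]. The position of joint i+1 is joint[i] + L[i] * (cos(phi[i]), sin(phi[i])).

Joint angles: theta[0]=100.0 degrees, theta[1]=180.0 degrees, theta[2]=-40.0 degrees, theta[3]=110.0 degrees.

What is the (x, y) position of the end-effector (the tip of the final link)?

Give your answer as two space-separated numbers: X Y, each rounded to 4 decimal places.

joint[0] = (0.0000, 0.0000)  (base)
link 0: phi[0] = 100 = 100 deg
  cos(100 deg) = -0.1736, sin(100 deg) = 0.9848
  joint[1] = (0.0000, 0.0000) + 4.3 * (-0.1736, 0.9848) = (0.0000 + -0.7467, 0.0000 + 4.2347) = (-0.7467, 4.2347)
link 1: phi[1] = 100 + 180 = 280 deg
  cos(280 deg) = 0.1736, sin(280 deg) = -0.9848
  joint[2] = (-0.7467, 4.2347) + 7.6 * (0.1736, -0.9848) = (-0.7467 + 1.3197, 4.2347 + -7.4845) = (0.5730, -3.2499)
link 2: phi[2] = 100 + 180 + -40 = 240 deg
  cos(240 deg) = -0.5000, sin(240 deg) = -0.8660
  joint[3] = (0.5730, -3.2499) + 5 * (-0.5000, -0.8660) = (0.5730 + -2.5000, -3.2499 + -4.3301) = (-1.9270, -7.5800)
link 3: phi[3] = 100 + 180 + -40 + 110 = 350 deg
  cos(350 deg) = 0.9848, sin(350 deg) = -0.1736
  joint[4] = (-1.9270, -7.5800) + 6.1 * (0.9848, -0.1736) = (-1.9270 + 6.0073, -7.5800 + -1.0593) = (4.0804, -8.6392)
End effector: (4.0804, -8.6392)

Answer: 4.0804 -8.6392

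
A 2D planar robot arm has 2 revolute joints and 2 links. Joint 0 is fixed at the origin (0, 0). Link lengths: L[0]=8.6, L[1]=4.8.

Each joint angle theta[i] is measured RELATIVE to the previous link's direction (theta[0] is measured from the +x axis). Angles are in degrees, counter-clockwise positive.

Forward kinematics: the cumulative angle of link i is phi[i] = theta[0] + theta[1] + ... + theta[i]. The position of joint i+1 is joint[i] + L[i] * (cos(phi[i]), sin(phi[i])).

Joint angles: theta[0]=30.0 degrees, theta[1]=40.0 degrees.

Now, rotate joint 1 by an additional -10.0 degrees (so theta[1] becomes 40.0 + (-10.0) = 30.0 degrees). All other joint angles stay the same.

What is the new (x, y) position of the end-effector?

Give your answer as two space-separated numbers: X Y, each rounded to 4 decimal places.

Answer: 9.8478 8.4569

Derivation:
joint[0] = (0.0000, 0.0000)  (base)
link 0: phi[0] = 30 = 30 deg
  cos(30 deg) = 0.8660, sin(30 deg) = 0.5000
  joint[1] = (0.0000, 0.0000) + 8.6 * (0.8660, 0.5000) = (0.0000 + 7.4478, 0.0000 + 4.3000) = (7.4478, 4.3000)
link 1: phi[1] = 30 + 30 = 60 deg
  cos(60 deg) = 0.5000, sin(60 deg) = 0.8660
  joint[2] = (7.4478, 4.3000) + 4.8 * (0.5000, 0.8660) = (7.4478 + 2.4000, 4.3000 + 4.1569) = (9.8478, 8.4569)
End effector: (9.8478, 8.4569)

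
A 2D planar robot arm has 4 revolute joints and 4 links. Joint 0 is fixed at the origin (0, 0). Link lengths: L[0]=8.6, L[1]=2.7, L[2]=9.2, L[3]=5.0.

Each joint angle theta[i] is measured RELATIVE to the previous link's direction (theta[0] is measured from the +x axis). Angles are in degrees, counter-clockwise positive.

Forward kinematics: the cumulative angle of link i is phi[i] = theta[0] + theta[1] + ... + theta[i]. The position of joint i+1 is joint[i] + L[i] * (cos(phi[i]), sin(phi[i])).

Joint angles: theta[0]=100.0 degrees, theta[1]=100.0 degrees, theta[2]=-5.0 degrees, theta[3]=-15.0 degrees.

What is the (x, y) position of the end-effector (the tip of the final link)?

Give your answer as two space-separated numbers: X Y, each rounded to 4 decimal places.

joint[0] = (0.0000, 0.0000)  (base)
link 0: phi[0] = 100 = 100 deg
  cos(100 deg) = -0.1736, sin(100 deg) = 0.9848
  joint[1] = (0.0000, 0.0000) + 8.6 * (-0.1736, 0.9848) = (0.0000 + -1.4934, 0.0000 + 8.4693) = (-1.4934, 8.4693)
link 1: phi[1] = 100 + 100 = 200 deg
  cos(200 deg) = -0.9397, sin(200 deg) = -0.3420
  joint[2] = (-1.4934, 8.4693) + 2.7 * (-0.9397, -0.3420) = (-1.4934 + -2.5372, 8.4693 + -0.9235) = (-4.0305, 7.5459)
link 2: phi[2] = 100 + 100 + -5 = 195 deg
  cos(195 deg) = -0.9659, sin(195 deg) = -0.2588
  joint[3] = (-4.0305, 7.5459) + 9.2 * (-0.9659, -0.2588) = (-4.0305 + -8.8865, 7.5459 + -2.3811) = (-12.9171, 5.1648)
link 3: phi[3] = 100 + 100 + -5 + -15 = 180 deg
  cos(180 deg) = -1.0000, sin(180 deg) = 0.0000
  joint[4] = (-12.9171, 5.1648) + 5 * (-1.0000, 0.0000) = (-12.9171 + -5.0000, 5.1648 + 0.0000) = (-17.9171, 5.1648)
End effector: (-17.9171, 5.1648)

Answer: -17.9171 5.1648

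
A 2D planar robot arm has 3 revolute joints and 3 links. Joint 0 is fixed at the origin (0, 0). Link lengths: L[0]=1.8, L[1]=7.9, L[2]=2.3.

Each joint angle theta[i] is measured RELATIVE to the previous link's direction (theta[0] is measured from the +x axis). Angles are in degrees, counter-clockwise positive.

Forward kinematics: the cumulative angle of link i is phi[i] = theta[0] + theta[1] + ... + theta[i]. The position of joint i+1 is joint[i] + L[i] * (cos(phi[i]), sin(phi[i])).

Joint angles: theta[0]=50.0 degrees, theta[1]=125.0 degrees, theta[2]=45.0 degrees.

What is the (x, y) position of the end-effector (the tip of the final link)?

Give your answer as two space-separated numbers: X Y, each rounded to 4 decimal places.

Answer: -8.4748 0.5890

Derivation:
joint[0] = (0.0000, 0.0000)  (base)
link 0: phi[0] = 50 = 50 deg
  cos(50 deg) = 0.6428, sin(50 deg) = 0.7660
  joint[1] = (0.0000, 0.0000) + 1.8 * (0.6428, 0.7660) = (0.0000 + 1.1570, 0.0000 + 1.3789) = (1.1570, 1.3789)
link 1: phi[1] = 50 + 125 = 175 deg
  cos(175 deg) = -0.9962, sin(175 deg) = 0.0872
  joint[2] = (1.1570, 1.3789) + 7.9 * (-0.9962, 0.0872) = (1.1570 + -7.8699, 1.3789 + 0.6885) = (-6.7129, 2.0674)
link 2: phi[2] = 50 + 125 + 45 = 220 deg
  cos(220 deg) = -0.7660, sin(220 deg) = -0.6428
  joint[3] = (-6.7129, 2.0674) + 2.3 * (-0.7660, -0.6428) = (-6.7129 + -1.7619, 2.0674 + -1.4784) = (-8.4748, 0.5890)
End effector: (-8.4748, 0.5890)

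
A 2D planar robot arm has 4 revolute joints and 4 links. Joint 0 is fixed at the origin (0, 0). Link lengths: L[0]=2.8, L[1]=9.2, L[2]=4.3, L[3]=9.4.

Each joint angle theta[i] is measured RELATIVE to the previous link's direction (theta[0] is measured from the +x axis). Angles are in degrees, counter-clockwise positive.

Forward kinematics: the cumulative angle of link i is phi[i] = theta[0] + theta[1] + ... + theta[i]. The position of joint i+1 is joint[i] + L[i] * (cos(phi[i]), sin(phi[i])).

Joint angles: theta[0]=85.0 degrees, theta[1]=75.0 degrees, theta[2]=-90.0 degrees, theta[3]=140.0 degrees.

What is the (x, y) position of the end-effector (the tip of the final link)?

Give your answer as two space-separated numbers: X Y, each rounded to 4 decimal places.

Answer: -15.0711 5.2766

Derivation:
joint[0] = (0.0000, 0.0000)  (base)
link 0: phi[0] = 85 = 85 deg
  cos(85 deg) = 0.0872, sin(85 deg) = 0.9962
  joint[1] = (0.0000, 0.0000) + 2.8 * (0.0872, 0.9962) = (0.0000 + 0.2440, 0.0000 + 2.7893) = (0.2440, 2.7893)
link 1: phi[1] = 85 + 75 = 160 deg
  cos(160 deg) = -0.9397, sin(160 deg) = 0.3420
  joint[2] = (0.2440, 2.7893) + 9.2 * (-0.9397, 0.3420) = (0.2440 + -8.6452, 2.7893 + 3.1466) = (-8.4011, 5.9359)
link 2: phi[2] = 85 + 75 + -90 = 70 deg
  cos(70 deg) = 0.3420, sin(70 deg) = 0.9397
  joint[3] = (-8.4011, 5.9359) + 4.3 * (0.3420, 0.9397) = (-8.4011 + 1.4707, 5.9359 + 4.0407) = (-6.9304, 9.9766)
link 3: phi[3] = 85 + 75 + -90 + 140 = 210 deg
  cos(210 deg) = -0.8660, sin(210 deg) = -0.5000
  joint[4] = (-6.9304, 9.9766) + 9.4 * (-0.8660, -0.5000) = (-6.9304 + -8.1406, 9.9766 + -4.7000) = (-15.0711, 5.2766)
End effector: (-15.0711, 5.2766)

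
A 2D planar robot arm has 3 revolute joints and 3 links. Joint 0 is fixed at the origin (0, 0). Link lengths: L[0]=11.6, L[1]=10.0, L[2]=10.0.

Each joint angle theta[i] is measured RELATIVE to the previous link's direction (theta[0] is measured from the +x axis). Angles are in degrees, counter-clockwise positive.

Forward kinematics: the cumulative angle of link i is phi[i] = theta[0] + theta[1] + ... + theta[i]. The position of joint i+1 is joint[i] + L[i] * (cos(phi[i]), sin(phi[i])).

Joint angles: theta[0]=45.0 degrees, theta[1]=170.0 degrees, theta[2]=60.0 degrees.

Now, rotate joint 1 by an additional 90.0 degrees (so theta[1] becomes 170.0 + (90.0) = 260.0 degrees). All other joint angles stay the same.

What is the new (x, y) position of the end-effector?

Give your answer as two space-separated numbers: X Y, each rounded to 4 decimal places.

joint[0] = (0.0000, 0.0000)  (base)
link 0: phi[0] = 45 = 45 deg
  cos(45 deg) = 0.7071, sin(45 deg) = 0.7071
  joint[1] = (0.0000, 0.0000) + 11.6 * (0.7071, 0.7071) = (0.0000 + 8.2024, 0.0000 + 8.2024) = (8.2024, 8.2024)
link 1: phi[1] = 45 + 260 = 305 deg
  cos(305 deg) = 0.5736, sin(305 deg) = -0.8192
  joint[2] = (8.2024, 8.2024) + 10 * (0.5736, -0.8192) = (8.2024 + 5.7358, 8.2024 + -8.1915) = (13.9382, 0.0109)
link 2: phi[2] = 45 + 260 + 60 = 365 deg
  cos(365 deg) = 0.9962, sin(365 deg) = 0.0872
  joint[3] = (13.9382, 0.0109) + 10 * (0.9962, 0.0872) = (13.9382 + 9.9619, 0.0109 + 0.8716) = (23.9002, 0.8825)
End effector: (23.9002, 0.8825)

Answer: 23.9002 0.8825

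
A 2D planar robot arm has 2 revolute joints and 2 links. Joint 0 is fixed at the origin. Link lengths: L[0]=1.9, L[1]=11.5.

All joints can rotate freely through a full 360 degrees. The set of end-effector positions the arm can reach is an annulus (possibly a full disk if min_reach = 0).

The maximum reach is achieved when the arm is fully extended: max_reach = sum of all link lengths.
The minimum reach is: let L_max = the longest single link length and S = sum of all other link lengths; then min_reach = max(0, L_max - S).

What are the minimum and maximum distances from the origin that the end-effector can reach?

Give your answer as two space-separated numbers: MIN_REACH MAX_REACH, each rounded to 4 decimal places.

Link lengths: [1.9, 11.5]
max_reach = 1.9 + 11.5 = 13.4
L_max = max([1.9, 11.5]) = 11.5
S (sum of others) = 13.4 - 11.5 = 1.9
min_reach = max(0, 11.5 - 1.9) = max(0, 9.6) = 9.6

Answer: 9.6000 13.4000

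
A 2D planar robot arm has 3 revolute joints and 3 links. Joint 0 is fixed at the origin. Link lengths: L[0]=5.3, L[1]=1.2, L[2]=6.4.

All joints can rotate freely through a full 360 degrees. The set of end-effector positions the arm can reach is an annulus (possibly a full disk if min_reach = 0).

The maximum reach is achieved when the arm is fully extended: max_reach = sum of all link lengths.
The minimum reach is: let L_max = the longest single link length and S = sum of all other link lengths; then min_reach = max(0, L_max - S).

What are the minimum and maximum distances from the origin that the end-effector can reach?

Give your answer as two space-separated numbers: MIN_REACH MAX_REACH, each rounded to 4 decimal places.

Answer: 0.0000 12.9000

Derivation:
Link lengths: [5.3, 1.2, 6.4]
max_reach = 5.3 + 1.2 + 6.4 = 12.9
L_max = max([5.3, 1.2, 6.4]) = 6.4
S (sum of others) = 12.9 - 6.4 = 6.5
min_reach = max(0, 6.4 - 6.5) = max(0, -0.1) = 0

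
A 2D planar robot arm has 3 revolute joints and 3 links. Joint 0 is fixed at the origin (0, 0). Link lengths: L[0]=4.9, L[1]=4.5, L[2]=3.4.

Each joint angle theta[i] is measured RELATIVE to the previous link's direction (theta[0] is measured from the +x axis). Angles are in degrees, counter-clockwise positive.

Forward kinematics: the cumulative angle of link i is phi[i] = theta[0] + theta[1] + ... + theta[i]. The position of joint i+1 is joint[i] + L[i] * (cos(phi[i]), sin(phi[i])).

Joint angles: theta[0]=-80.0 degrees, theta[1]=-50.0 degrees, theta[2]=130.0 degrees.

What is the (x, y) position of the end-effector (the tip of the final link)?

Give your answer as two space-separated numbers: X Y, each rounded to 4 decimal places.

joint[0] = (0.0000, 0.0000)  (base)
link 0: phi[0] = -80 = -80 deg
  cos(-80 deg) = 0.1736, sin(-80 deg) = -0.9848
  joint[1] = (0.0000, 0.0000) + 4.9 * (0.1736, -0.9848) = (0.0000 + 0.8509, 0.0000 + -4.8256) = (0.8509, -4.8256)
link 1: phi[1] = -80 + -50 = -130 deg
  cos(-130 deg) = -0.6428, sin(-130 deg) = -0.7660
  joint[2] = (0.8509, -4.8256) + 4.5 * (-0.6428, -0.7660) = (0.8509 + -2.8925, -4.8256 + -3.4472) = (-2.0417, -8.2728)
link 2: phi[2] = -80 + -50 + 130 = 0 deg
  cos(0 deg) = 1.0000, sin(0 deg) = 0.0000
  joint[3] = (-2.0417, -8.2728) + 3.4 * (1.0000, 0.0000) = (-2.0417 + 3.4000, -8.2728 + 0.0000) = (1.3583, -8.2728)
End effector: (1.3583, -8.2728)

Answer: 1.3583 -8.2728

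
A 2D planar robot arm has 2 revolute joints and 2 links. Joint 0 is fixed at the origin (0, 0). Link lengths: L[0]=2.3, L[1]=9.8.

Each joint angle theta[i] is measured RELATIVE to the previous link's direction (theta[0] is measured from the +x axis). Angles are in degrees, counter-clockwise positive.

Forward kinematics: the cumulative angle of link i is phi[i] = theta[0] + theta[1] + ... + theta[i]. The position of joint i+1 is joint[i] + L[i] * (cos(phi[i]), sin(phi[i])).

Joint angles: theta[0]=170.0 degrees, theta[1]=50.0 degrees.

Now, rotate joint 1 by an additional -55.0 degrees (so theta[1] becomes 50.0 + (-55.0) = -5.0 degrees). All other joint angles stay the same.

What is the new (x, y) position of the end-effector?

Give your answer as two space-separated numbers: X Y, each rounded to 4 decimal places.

Answer: -11.7311 2.9358

Derivation:
joint[0] = (0.0000, 0.0000)  (base)
link 0: phi[0] = 170 = 170 deg
  cos(170 deg) = -0.9848, sin(170 deg) = 0.1736
  joint[1] = (0.0000, 0.0000) + 2.3 * (-0.9848, 0.1736) = (0.0000 + -2.2651, 0.0000 + 0.3994) = (-2.2651, 0.3994)
link 1: phi[1] = 170 + -5 = 165 deg
  cos(165 deg) = -0.9659, sin(165 deg) = 0.2588
  joint[2] = (-2.2651, 0.3994) + 9.8 * (-0.9659, 0.2588) = (-2.2651 + -9.4661, 0.3994 + 2.5364) = (-11.7311, 2.9358)
End effector: (-11.7311, 2.9358)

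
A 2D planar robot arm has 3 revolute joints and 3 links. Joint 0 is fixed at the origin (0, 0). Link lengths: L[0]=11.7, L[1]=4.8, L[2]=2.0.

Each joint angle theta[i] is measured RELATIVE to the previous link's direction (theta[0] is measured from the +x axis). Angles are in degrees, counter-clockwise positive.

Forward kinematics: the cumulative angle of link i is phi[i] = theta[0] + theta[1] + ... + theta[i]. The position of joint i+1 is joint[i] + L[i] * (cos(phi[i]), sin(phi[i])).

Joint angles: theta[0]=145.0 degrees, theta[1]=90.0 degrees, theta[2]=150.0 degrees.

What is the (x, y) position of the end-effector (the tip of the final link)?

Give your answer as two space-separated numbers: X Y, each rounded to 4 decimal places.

Answer: -10.5246 3.6242

Derivation:
joint[0] = (0.0000, 0.0000)  (base)
link 0: phi[0] = 145 = 145 deg
  cos(145 deg) = -0.8192, sin(145 deg) = 0.5736
  joint[1] = (0.0000, 0.0000) + 11.7 * (-0.8192, 0.5736) = (0.0000 + -9.5841, 0.0000 + 6.7108) = (-9.5841, 6.7108)
link 1: phi[1] = 145 + 90 = 235 deg
  cos(235 deg) = -0.5736, sin(235 deg) = -0.8192
  joint[2] = (-9.5841, 6.7108) + 4.8 * (-0.5736, -0.8192) = (-9.5841 + -2.7532, 6.7108 + -3.9319) = (-12.3372, 2.7789)
link 2: phi[2] = 145 + 90 + 150 = 385 deg
  cos(385 deg) = 0.9063, sin(385 deg) = 0.4226
  joint[3] = (-12.3372, 2.7789) + 2 * (0.9063, 0.4226) = (-12.3372 + 1.8126, 2.7789 + 0.8452) = (-10.5246, 3.6242)
End effector: (-10.5246, 3.6242)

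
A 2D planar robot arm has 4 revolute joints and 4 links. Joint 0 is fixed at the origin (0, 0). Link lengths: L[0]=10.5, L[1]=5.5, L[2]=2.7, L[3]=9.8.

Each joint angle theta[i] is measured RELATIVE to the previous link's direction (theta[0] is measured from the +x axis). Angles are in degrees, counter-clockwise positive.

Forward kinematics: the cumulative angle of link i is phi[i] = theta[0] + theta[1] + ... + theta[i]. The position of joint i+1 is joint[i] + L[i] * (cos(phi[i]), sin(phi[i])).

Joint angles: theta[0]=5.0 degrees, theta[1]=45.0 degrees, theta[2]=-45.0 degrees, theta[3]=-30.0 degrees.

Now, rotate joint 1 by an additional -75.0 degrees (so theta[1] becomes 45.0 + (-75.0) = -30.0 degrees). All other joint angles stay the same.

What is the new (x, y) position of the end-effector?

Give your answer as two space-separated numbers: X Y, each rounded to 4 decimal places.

Answer: 14.6664 -13.5976

Derivation:
joint[0] = (0.0000, 0.0000)  (base)
link 0: phi[0] = 5 = 5 deg
  cos(5 deg) = 0.9962, sin(5 deg) = 0.0872
  joint[1] = (0.0000, 0.0000) + 10.5 * (0.9962, 0.0872) = (0.0000 + 10.4600, 0.0000 + 0.9151) = (10.4600, 0.9151)
link 1: phi[1] = 5 + -30 = -25 deg
  cos(-25 deg) = 0.9063, sin(-25 deg) = -0.4226
  joint[2] = (10.4600, 0.9151) + 5.5 * (0.9063, -0.4226) = (10.4600 + 4.9847, 0.9151 + -2.3244) = (15.4447, -1.4093)
link 2: phi[2] = 5 + -30 + -45 = -70 deg
  cos(-70 deg) = 0.3420, sin(-70 deg) = -0.9397
  joint[3] = (15.4447, -1.4093) + 2.7 * (0.3420, -0.9397) = (15.4447 + 0.9235, -1.4093 + -2.5372) = (16.3682, -3.9464)
link 3: phi[3] = 5 + -30 + -45 + -30 = -100 deg
  cos(-100 deg) = -0.1736, sin(-100 deg) = -0.9848
  joint[4] = (16.3682, -3.9464) + 9.8 * (-0.1736, -0.9848) = (16.3682 + -1.7018, -3.9464 + -9.6511) = (14.6664, -13.5976)
End effector: (14.6664, -13.5976)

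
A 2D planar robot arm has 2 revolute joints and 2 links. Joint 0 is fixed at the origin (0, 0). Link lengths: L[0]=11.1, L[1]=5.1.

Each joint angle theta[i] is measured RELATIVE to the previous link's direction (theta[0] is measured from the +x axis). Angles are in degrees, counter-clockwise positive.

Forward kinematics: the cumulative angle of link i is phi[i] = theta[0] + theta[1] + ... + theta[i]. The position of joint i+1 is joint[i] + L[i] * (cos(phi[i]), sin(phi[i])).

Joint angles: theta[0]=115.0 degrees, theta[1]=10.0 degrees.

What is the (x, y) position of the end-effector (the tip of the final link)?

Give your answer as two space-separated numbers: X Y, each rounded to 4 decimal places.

joint[0] = (0.0000, 0.0000)  (base)
link 0: phi[0] = 115 = 115 deg
  cos(115 deg) = -0.4226, sin(115 deg) = 0.9063
  joint[1] = (0.0000, 0.0000) + 11.1 * (-0.4226, 0.9063) = (0.0000 + -4.6911, 0.0000 + 10.0600) = (-4.6911, 10.0600)
link 1: phi[1] = 115 + 10 = 125 deg
  cos(125 deg) = -0.5736, sin(125 deg) = 0.8192
  joint[2] = (-4.6911, 10.0600) + 5.1 * (-0.5736, 0.8192) = (-4.6911 + -2.9252, 10.0600 + 4.1777) = (-7.6163, 14.2377)
End effector: (-7.6163, 14.2377)

Answer: -7.6163 14.2377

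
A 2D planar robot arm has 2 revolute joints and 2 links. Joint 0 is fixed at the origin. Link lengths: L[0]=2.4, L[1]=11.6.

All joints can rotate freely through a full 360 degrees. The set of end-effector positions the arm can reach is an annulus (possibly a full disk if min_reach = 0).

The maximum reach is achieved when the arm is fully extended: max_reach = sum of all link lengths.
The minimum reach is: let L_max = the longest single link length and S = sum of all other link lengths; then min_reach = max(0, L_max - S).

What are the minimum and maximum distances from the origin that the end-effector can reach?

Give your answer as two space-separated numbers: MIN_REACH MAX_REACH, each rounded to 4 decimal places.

Answer: 9.2000 14.0000

Derivation:
Link lengths: [2.4, 11.6]
max_reach = 2.4 + 11.6 = 14
L_max = max([2.4, 11.6]) = 11.6
S (sum of others) = 14 - 11.6 = 2.4
min_reach = max(0, 11.6 - 2.4) = max(0, 9.2) = 9.2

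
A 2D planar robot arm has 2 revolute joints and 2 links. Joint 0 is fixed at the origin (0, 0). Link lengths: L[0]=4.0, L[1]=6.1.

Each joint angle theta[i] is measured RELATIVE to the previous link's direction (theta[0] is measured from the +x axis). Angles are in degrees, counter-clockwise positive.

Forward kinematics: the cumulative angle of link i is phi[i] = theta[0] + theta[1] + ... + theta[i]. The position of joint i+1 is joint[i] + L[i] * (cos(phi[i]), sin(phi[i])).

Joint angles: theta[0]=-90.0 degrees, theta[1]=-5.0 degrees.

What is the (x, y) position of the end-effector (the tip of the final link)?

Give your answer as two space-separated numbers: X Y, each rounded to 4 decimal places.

joint[0] = (0.0000, 0.0000)  (base)
link 0: phi[0] = -90 = -90 deg
  cos(-90 deg) = 0.0000, sin(-90 deg) = -1.0000
  joint[1] = (0.0000, 0.0000) + 4 * (0.0000, -1.0000) = (0.0000 + 0.0000, 0.0000 + -4.0000) = (0.0000, -4.0000)
link 1: phi[1] = -90 + -5 = -95 deg
  cos(-95 deg) = -0.0872, sin(-95 deg) = -0.9962
  joint[2] = (0.0000, -4.0000) + 6.1 * (-0.0872, -0.9962) = (0.0000 + -0.5317, -4.0000 + -6.0768) = (-0.5317, -10.0768)
End effector: (-0.5317, -10.0768)

Answer: -0.5317 -10.0768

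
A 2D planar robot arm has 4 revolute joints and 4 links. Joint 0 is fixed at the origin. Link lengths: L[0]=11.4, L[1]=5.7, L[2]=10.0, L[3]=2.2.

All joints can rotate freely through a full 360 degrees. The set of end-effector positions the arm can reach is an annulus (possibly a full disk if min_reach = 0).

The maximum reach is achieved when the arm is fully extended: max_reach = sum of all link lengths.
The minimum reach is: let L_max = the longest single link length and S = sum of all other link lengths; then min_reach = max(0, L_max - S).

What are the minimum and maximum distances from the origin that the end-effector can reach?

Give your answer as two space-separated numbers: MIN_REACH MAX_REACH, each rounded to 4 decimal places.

Answer: 0.0000 29.3000

Derivation:
Link lengths: [11.4, 5.7, 10.0, 2.2]
max_reach = 11.4 + 5.7 + 10 + 2.2 = 29.3
L_max = max([11.4, 5.7, 10.0, 2.2]) = 11.4
S (sum of others) = 29.3 - 11.4 = 17.9
min_reach = max(0, 11.4 - 17.9) = max(0, -6.5) = 0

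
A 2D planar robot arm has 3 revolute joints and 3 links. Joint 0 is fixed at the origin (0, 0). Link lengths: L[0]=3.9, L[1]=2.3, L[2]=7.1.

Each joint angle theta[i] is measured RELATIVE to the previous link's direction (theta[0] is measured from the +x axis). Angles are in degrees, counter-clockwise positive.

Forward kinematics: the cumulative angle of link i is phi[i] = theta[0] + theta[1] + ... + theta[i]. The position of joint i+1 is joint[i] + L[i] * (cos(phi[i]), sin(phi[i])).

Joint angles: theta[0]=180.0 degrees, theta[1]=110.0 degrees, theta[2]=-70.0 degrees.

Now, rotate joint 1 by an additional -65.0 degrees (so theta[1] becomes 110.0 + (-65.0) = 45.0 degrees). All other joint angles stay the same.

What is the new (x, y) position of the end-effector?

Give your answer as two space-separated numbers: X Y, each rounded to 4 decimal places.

joint[0] = (0.0000, 0.0000)  (base)
link 0: phi[0] = 180 = 180 deg
  cos(180 deg) = -1.0000, sin(180 deg) = 0.0000
  joint[1] = (0.0000, 0.0000) + 3.9 * (-1.0000, 0.0000) = (0.0000 + -3.9000, 0.0000 + 0.0000) = (-3.9000, 0.0000)
link 1: phi[1] = 180 + 45 = 225 deg
  cos(225 deg) = -0.7071, sin(225 deg) = -0.7071
  joint[2] = (-3.9000, 0.0000) + 2.3 * (-0.7071, -0.7071) = (-3.9000 + -1.6263, 0.0000 + -1.6263) = (-5.5263, -1.6263)
link 2: phi[2] = 180 + 45 + -70 = 155 deg
  cos(155 deg) = -0.9063, sin(155 deg) = 0.4226
  joint[3] = (-5.5263, -1.6263) + 7.1 * (-0.9063, 0.4226) = (-5.5263 + -6.4348, -1.6263 + 3.0006) = (-11.9611, 1.3742)
End effector: (-11.9611, 1.3742)

Answer: -11.9611 1.3742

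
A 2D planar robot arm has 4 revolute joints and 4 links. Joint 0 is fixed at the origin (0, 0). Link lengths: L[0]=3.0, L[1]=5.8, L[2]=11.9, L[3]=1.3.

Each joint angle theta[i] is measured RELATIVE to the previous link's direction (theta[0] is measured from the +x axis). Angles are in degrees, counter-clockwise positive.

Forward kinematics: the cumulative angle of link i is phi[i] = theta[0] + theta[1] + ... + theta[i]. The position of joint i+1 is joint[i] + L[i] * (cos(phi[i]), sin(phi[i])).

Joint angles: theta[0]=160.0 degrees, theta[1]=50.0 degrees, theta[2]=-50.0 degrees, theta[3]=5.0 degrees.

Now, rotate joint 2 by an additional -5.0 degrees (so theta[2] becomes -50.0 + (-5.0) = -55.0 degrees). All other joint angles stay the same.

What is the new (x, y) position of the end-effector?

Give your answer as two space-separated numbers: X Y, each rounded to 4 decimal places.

Answer: -19.8487 3.5998

Derivation:
joint[0] = (0.0000, 0.0000)  (base)
link 0: phi[0] = 160 = 160 deg
  cos(160 deg) = -0.9397, sin(160 deg) = 0.3420
  joint[1] = (0.0000, 0.0000) + 3 * (-0.9397, 0.3420) = (0.0000 + -2.8191, 0.0000 + 1.0261) = (-2.8191, 1.0261)
link 1: phi[1] = 160 + 50 = 210 deg
  cos(210 deg) = -0.8660, sin(210 deg) = -0.5000
  joint[2] = (-2.8191, 1.0261) + 5.8 * (-0.8660, -0.5000) = (-2.8191 + -5.0229, 1.0261 + -2.9000) = (-7.8420, -1.8739)
link 2: phi[2] = 160 + 50 + -55 = 155 deg
  cos(155 deg) = -0.9063, sin(155 deg) = 0.4226
  joint[3] = (-7.8420, -1.8739) + 11.9 * (-0.9063, 0.4226) = (-7.8420 + -10.7851, -1.8739 + 5.0292) = (-18.6271, 3.1552)
link 3: phi[3] = 160 + 50 + -55 + 5 = 160 deg
  cos(160 deg) = -0.9397, sin(160 deg) = 0.3420
  joint[4] = (-18.6271, 3.1552) + 1.3 * (-0.9397, 0.3420) = (-18.6271 + -1.2216, 3.1552 + 0.4446) = (-19.8487, 3.5998)
End effector: (-19.8487, 3.5998)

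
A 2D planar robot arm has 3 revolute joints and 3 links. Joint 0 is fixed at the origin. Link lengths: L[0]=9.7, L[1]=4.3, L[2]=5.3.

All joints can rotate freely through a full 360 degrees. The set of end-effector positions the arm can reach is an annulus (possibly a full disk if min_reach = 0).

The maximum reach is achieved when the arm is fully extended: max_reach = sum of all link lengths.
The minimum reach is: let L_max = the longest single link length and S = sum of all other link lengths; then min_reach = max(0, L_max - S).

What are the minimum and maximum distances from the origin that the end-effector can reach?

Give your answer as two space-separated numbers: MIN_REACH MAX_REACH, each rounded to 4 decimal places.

Answer: 0.1000 19.3000

Derivation:
Link lengths: [9.7, 4.3, 5.3]
max_reach = 9.7 + 4.3 + 5.3 = 19.3
L_max = max([9.7, 4.3, 5.3]) = 9.7
S (sum of others) = 19.3 - 9.7 = 9.6
min_reach = max(0, 9.7 - 9.6) = max(0, 0.1) = 0.1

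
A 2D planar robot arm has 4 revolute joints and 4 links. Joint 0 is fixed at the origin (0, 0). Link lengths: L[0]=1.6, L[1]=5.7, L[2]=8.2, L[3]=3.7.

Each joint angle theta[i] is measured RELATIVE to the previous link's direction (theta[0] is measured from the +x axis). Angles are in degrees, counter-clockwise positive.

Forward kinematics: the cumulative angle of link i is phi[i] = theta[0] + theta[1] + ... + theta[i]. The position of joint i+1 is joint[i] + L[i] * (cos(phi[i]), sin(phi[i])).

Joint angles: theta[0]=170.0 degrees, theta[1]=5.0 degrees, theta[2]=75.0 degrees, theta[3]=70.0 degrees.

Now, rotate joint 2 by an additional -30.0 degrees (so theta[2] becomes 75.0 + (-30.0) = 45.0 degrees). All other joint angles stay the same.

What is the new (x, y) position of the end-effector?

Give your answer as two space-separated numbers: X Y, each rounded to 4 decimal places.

Answer: -12.2701 -7.9731

Derivation:
joint[0] = (0.0000, 0.0000)  (base)
link 0: phi[0] = 170 = 170 deg
  cos(170 deg) = -0.9848, sin(170 deg) = 0.1736
  joint[1] = (0.0000, 0.0000) + 1.6 * (-0.9848, 0.1736) = (0.0000 + -1.5757, 0.0000 + 0.2778) = (-1.5757, 0.2778)
link 1: phi[1] = 170 + 5 = 175 deg
  cos(175 deg) = -0.9962, sin(175 deg) = 0.0872
  joint[2] = (-1.5757, 0.2778) + 5.7 * (-0.9962, 0.0872) = (-1.5757 + -5.6783, 0.2778 + 0.4968) = (-7.2540, 0.7746)
link 2: phi[2] = 170 + 5 + 45 = 220 deg
  cos(220 deg) = -0.7660, sin(220 deg) = -0.6428
  joint[3] = (-7.2540, 0.7746) + 8.2 * (-0.7660, -0.6428) = (-7.2540 + -6.2816, 0.7746 + -5.2709) = (-13.5356, -4.4962)
link 3: phi[3] = 170 + 5 + 45 + 70 = 290 deg
  cos(290 deg) = 0.3420, sin(290 deg) = -0.9397
  joint[4] = (-13.5356, -4.4962) + 3.7 * (0.3420, -0.9397) = (-13.5356 + 1.2655, -4.4962 + -3.4769) = (-12.2701, -7.9731)
End effector: (-12.2701, -7.9731)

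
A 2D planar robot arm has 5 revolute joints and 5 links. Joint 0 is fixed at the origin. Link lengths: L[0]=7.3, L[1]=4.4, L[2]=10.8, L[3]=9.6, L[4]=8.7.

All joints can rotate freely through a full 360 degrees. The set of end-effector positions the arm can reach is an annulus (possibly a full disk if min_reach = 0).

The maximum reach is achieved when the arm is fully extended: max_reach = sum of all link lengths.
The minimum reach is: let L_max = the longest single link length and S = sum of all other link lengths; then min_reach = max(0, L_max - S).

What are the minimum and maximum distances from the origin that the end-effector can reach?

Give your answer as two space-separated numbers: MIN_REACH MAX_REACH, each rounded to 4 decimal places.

Answer: 0.0000 40.8000

Derivation:
Link lengths: [7.3, 4.4, 10.8, 9.6, 8.7]
max_reach = 7.3 + 4.4 + 10.8 + 9.6 + 8.7 = 40.8
L_max = max([7.3, 4.4, 10.8, 9.6, 8.7]) = 10.8
S (sum of others) = 40.8 - 10.8 = 30
min_reach = max(0, 10.8 - 30) = max(0, -19.2) = 0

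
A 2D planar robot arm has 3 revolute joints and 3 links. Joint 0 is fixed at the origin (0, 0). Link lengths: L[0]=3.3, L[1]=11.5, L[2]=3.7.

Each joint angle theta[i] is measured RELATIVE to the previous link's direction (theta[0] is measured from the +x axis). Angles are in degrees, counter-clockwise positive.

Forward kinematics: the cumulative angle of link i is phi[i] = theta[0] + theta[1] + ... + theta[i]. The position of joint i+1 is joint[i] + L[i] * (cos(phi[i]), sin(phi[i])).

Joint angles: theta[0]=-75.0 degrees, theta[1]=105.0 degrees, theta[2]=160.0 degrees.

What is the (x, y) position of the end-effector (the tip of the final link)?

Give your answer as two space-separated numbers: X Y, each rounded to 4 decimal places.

Answer: 7.1696 1.9199

Derivation:
joint[0] = (0.0000, 0.0000)  (base)
link 0: phi[0] = -75 = -75 deg
  cos(-75 deg) = 0.2588, sin(-75 deg) = -0.9659
  joint[1] = (0.0000, 0.0000) + 3.3 * (0.2588, -0.9659) = (0.0000 + 0.8541, 0.0000 + -3.1876) = (0.8541, -3.1876)
link 1: phi[1] = -75 + 105 = 30 deg
  cos(30 deg) = 0.8660, sin(30 deg) = 0.5000
  joint[2] = (0.8541, -3.1876) + 11.5 * (0.8660, 0.5000) = (0.8541 + 9.9593, -3.1876 + 5.7500) = (10.8134, 2.5624)
link 2: phi[2] = -75 + 105 + 160 = 190 deg
  cos(190 deg) = -0.9848, sin(190 deg) = -0.1736
  joint[3] = (10.8134, 2.5624) + 3.7 * (-0.9848, -0.1736) = (10.8134 + -3.6438, 2.5624 + -0.6425) = (7.1696, 1.9199)
End effector: (7.1696, 1.9199)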